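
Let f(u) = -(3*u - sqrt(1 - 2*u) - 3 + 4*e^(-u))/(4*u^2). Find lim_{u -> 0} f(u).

-5/8

Substitution gives 0/0; apply L'Hôpital's rule 2 times.
After differentiating numerator and denominator 2 times the quotient is (4*e^(-u) + (1 - 2*u)^(-3/2))/(-8); at u = 0 this is -5/8.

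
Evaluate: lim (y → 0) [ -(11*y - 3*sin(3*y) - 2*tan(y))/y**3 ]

Substitution gives 0/0; apply L'Hôpital's rule 3 times.
After differentiating numerator and denominator 3 times the quotient is (81*cos(3*y) - 12*tan(y)^4 - 16*tan(y)^2 - 4)/(-6); at y = 0 this is -77/6.

-77/6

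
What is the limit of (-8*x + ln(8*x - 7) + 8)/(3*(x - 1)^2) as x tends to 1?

-32/3

Direct substitution gives 0/0.
Apply L'Hôpital: lim (-8 + 8/(8*x - 7))/(6*x - 6), still 0/0.
After 2 applications of L'Hôpital's rule the quotient is (-64/(8*x - 7)^2)/(6); substituting x = 1 gives -32/3.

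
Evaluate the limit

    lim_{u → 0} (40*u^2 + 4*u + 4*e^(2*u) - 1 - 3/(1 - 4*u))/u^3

Substitution gives 0/0; apply L'Hôpital's rule 3 times.
After differentiating numerator and denominator 3 times the quotient is (32*e^(2*u) - 1152/(4*u - 1)^4)/(6); at u = 0 this is -560/3.

-560/3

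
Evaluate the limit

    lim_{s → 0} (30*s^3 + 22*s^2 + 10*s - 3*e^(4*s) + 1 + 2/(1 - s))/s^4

Substitution gives 0/0 (the numerator vanishes to order 4).
Expand each term to order s^4: the coefficient of s^4 in -3·e^(4s) is -32 and in 2·1/(1 - s) is 2.
Lower-order terms cancel with the polynomial part, so the numerator is (-30)·s^4 + o(s^4), and the limit is (-30)/(1) = -30.

-30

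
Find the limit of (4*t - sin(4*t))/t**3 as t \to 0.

32/3

Direct substitution gives 0/0.
Apply L'Hôpital: lim (4 - 4*cos(4*t))/(3*t^2), still 0/0.
Apply L'Hôpital: lim (16*sin(4*t))/(6*t), still 0/0.
After 3 applications of L'Hôpital's rule the quotient is (64*cos(4*t))/(6); substituting t = 0 gives 32/3.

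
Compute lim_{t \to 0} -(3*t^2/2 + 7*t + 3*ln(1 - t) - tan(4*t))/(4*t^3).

67/12

Substitution gives 0/0 (the numerator vanishes to order 3).
Expand each term to order t^3: the coefficient of t^3 in 3·ln(1 - t) is -1 and in −tan(4t) is -64/3.
Lower-order terms cancel with the polynomial part, so the numerator is (-67/3)·t^3 + o(t^3), and the limit is (-67/3)/(-4) = 67/12.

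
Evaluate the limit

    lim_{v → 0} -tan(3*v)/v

Substitution gives 0/0.
Since tan(u)/u → 1 as u → 0, tan(3v)/(3v) → 1 and the limit is 3/(-1) = -3.

-3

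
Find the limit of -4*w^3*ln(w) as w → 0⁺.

0

This is a 0·(−∞) form. Rewrite as -4·ln(w) / w^(−3) and apply L'Hôpital:
the derivative quotient is -4·(1/w) / (−3·w^(−4)) = (4/3)·w^3 → 0.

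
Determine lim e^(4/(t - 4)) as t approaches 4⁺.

As t → 4⁺, 4/(t - 4) → +∞, so e^(4/(t - 4)) → ∞.

∞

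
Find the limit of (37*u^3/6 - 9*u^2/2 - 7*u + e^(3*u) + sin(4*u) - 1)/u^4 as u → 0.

27/8

Substitution gives 0/0; apply L'Hôpital's rule 4 times.
After differentiating numerator and denominator 4 times the quotient is (81*e^(3*u) + 256*sin(4*u))/(24); at u = 0 this is 27/8.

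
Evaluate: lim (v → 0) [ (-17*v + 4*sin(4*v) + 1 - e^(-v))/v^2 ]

-1/2

Substitution gives 0/0; apply L'Hôpital's rule 2 times.
After differentiating numerator and denominator 2 times the quotient is (-64*sin(4*v) - e^(-v))/(2); at v = 0 this is -1/2.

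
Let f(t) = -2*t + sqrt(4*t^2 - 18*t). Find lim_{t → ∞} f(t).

-9/2

This has the form ∞ − ∞. Multiply and divide by the conjugate √(4*t^2 - 18*t) + 2t.
That gives (-18t) / (√(4*t^2 - 18*t) + 2t).
Divide numerator and denominator by t: the limit is -18/(2·2) = -9/2.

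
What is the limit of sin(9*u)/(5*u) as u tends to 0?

9/5

Substitution gives 0/0.
Write it as (9/5)·sin(9u)/(9u); since sin(θ)/θ → 1, the limit is 9/5.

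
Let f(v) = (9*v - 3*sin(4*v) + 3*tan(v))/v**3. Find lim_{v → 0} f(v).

33

Substitution gives 0/0; apply L'Hôpital's rule 3 times.
After differentiating numerator and denominator 3 times the quotient is (192*cos(4*v) + 18*tan(v)^4 + 24*tan(v)^2 + 6)/(6); at v = 0 this is 33.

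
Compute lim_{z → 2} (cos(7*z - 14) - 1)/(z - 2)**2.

Direct substitution gives 0/0.
Apply L'Hôpital: lim (-7*sin(7*z - 14))/(2*z - 4), still 0/0.
After 2 applications of L'Hôpital's rule the quotient is (-49*cos(7*z - 14))/(2); substituting z = 2 gives -49/2.

-49/2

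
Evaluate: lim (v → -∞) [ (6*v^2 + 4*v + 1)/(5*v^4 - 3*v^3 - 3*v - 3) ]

0

The denominator has degree 4 and the numerator degree 2. Dividing numerator and denominator by v^4 sends every term to 0 except the leading denominator term, so the limit is 0.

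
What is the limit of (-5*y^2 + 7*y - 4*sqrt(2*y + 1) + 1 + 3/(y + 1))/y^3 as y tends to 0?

Substitution gives 0/0; apply L'Hôpital's rule 3 times.
After differentiating numerator and denominator 3 times the quotient is (-12/(2*y + 1)^(5/2) - 18/(y + 1)^4)/(6); at y = 0 this is -5.

-5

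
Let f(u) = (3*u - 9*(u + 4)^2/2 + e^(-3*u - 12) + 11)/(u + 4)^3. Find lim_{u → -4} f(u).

-9/2

Direct substitution gives 0/0.
Apply L'Hôpital: lim (-9*u - 3*e^(-3*u - 12) - 33)/(3*(u + 4)^2), still 0/0.
Apply L'Hôpital: lim (9*e^(-3*u - 12) - 9)/(6*u + 24), still 0/0.
After 3 applications of L'Hôpital's rule the quotient is (-27*e^(-3*u - 12))/(6); substituting u = -4 gives -9/2.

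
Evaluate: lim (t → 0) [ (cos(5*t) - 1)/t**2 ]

-25/2

Direct substitution gives 0/0.
Apply L'Hôpital: lim (-5*sin(5*t))/(2*t), still 0/0.
After 2 applications of L'Hôpital's rule the quotient is (-25*cos(5*t))/(2); substituting t = 0 gives -25/2.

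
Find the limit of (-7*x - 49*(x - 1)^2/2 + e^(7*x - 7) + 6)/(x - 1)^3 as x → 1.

Direct substitution gives 0/0.
Apply L'Hôpital: lim (-49*x + 7*e^(7*x - 7) + 42)/(3*(x - 1)^2), still 0/0.
Apply L'Hôpital: lim (49*e^(7*x - 7) - 49)/(6*x - 6), still 0/0.
After 3 applications of L'Hôpital's rule the quotient is (343*e^(7*x - 7))/(6); substituting x = 1 gives 343/6.

343/6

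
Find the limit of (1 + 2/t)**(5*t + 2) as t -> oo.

e^(10)

The base → 1 and the exponent → ∞: a 1^∞ form.
Take logarithms: (5t + 2)·ln(1 + 2/t). Since ln(1+u) ~ u for small u, this behaves like (5t)·(2/t) → 10.
So the limit is e^(10).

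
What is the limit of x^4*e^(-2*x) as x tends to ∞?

Write as x^4/e^{2x}, an ∞/∞ form.
Exponential growth dominates any polynomial, so repeated L'Hôpital (or the standard result) gives 0.

0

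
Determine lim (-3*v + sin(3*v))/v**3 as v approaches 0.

Direct substitution gives 0/0.
Apply L'Hôpital: lim (3*cos(3*v) - 3)/(3*v^2), still 0/0.
Apply L'Hôpital: lim (-9*sin(3*v))/(6*v), still 0/0.
After 3 applications of L'Hôpital's rule the quotient is (-27*cos(3*v))/(6); substituting v = 0 gives -9/2.

-9/2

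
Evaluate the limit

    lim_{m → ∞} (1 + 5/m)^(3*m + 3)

e^(15)

Write it as [(1 + 5/m)^m]^(3) · (1 + 5/m)^(3). The bracketed term tends to e^(5) and the second factor to 1, so the limit is e^(15).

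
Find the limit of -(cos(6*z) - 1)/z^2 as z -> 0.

Direct substitution gives 0/0.
Apply L'Hôpital: lim (-6*sin(6*z))/(-2*z), still 0/0.
After 2 applications of L'Hôpital's rule the quotient is (-36*cos(6*z))/(-2); substituting z = 0 gives 18.

18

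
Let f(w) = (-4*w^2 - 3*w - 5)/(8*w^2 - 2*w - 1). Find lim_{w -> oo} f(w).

-1/2

Numerator and denominator both have degree 2.
Dividing every term by w^2, all lower-order terms vanish and the limit is the ratio of leading coefficients, -4/(8) = -1/2.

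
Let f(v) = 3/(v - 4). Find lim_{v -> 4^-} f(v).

-∞

As v → 4⁻, (v - 4) → 0⁻, so (v - 4)^1 → 0⁻ and 3/(v - 4)^1 → -∞.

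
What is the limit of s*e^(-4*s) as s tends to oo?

0

Write as s^1/e^{4s}, an ∞/∞ form.
Exponential growth dominates any polynomial, so repeated L'Hôpital (or the standard result) gives 0.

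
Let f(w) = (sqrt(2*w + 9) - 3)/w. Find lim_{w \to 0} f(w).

1/3

A 0/0 form; rationalise with √(9 + 2w) + √9. This collapses the numerator to 2w, leaving 2/(√(9 + 2w) + √9) → 2/(2√9) = 1/3.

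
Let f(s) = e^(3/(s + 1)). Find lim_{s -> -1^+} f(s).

∞

As s → -1⁺, 3/(s + 1) → +∞, so e^(3/(s + 1)) → ∞.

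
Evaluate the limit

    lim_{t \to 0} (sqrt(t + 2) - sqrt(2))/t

A 0/0 form; rationalise with √(2 + t) + √2. This collapses the numerator to t, leaving 1/(√(2 + t) + √2) → 1/(2√2) = √(2)/4.

√(2)/4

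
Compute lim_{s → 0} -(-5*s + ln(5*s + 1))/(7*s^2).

25/14

Direct substitution gives 0/0.
Apply L'Hôpital: lim (-5 + 5/(5*s + 1))/(-14*s), still 0/0.
After 2 applications of L'Hôpital's rule the quotient is (-25/(5*s + 1)^2)/(-14); substituting s = 0 gives 25/14.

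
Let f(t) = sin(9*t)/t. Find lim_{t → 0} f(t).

9

Substitution gives 0/0.
Write it as (9)·sin(9t)/(9t); since sin(u)/u → 1, the limit is 9.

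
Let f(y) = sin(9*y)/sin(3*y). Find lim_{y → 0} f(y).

Substitution gives 0/0.
Divide numerator and denominator by y: sin(9y)/y → 9 and sin(3y)/y → 3, so the limit is 1·9/3 = 3.

3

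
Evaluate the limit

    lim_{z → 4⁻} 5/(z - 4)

As z → 4⁻, (z - 4) → 0⁻, so (z - 4)^1 → 0⁻ and 5/(z - 4)^1 → -∞.

-∞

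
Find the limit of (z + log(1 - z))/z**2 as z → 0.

Direct substitution gives 0/0.
Apply L'Hôpital: lim (1 - 1/(1 - z))/(2*z), still 0/0.
After 2 applications of L'Hôpital's rule the quotient is (-1/(1 - z)^2)/(2); substituting z = 0 gives -1/2.

-1/2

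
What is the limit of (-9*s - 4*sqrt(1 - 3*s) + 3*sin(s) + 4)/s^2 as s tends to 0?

Substitution gives 0/0 (the numerator vanishes to order 2).
Expand each term to order s^2: the coefficient of s^2 in 3·sin(s) is 0 and in -4·√(1 - 3s) is 9/2.
Lower-order terms cancel with the polynomial part, so the numerator is (9/2)·s^2 + o(s^2), and the limit is (9/2)/(1) = 9/2.

9/2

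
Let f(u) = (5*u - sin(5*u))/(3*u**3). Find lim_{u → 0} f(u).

Direct substitution gives 0/0.
Apply L'Hôpital: lim (5 - 5*cos(5*u))/(9*u^2), still 0/0.
Apply L'Hôpital: lim (25*sin(5*u))/(18*u), still 0/0.
After 3 applications of L'Hôpital's rule the quotient is (125*cos(5*u))/(18); substituting u = 0 gives 125/18.

125/18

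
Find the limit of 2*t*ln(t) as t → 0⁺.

This is a 0·(−∞) form. Rewrite as 2·ln(t) / t^(−1) and apply L'Hôpital:
the derivative quotient is 2·(1/t) / (−1·t^(−2)) = (-2/1)·t^1 → 0.

0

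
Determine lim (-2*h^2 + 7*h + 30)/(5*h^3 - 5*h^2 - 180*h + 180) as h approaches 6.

-17/300

Since h = 6 makes numerator and denominator zero, (h - 6) divides both.
Cancelling it gives (-2*h - 5)/(5*h^2 + 25*h - 30); now plug in h = 6 to get -17/300.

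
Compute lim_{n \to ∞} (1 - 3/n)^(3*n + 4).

Write it as [(1 - 3/n)^n]^(3) · (1 - 3/n)^(4). The bracketed term tends to e^(-3) and the second factor to 1, so the limit is e^(-9).

e^(-9)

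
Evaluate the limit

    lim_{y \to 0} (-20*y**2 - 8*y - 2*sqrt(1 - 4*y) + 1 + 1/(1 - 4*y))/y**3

72

Substitution gives 0/0 (the numerator vanishes to order 3).
Expand each term to order y^3: the coefficient of y^3 in 1/(1 - 4y) is 64 and in -2·√(1 - 4y) is 8.
Lower-order terms cancel with the polynomial part, so the numerator is (72)·y^3 + o(y^3), and the limit is (72)/(1) = 72.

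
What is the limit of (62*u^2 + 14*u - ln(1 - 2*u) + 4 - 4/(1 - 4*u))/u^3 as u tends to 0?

-760/3

Substitution gives 0/0; apply L'Hôpital's rule 3 times.
After differentiating numerator and denominator 3 times the quotient is (-1536/(4*u - 1)^4 - 16/(2*u - 1)^3)/(6); at u = 0 this is -760/3.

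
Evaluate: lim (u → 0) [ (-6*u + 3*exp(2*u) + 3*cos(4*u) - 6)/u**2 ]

-18

Substitution gives 0/0; apply L'Hôpital's rule 2 times.
After differentiating numerator and denominator 2 times the quotient is (12*e^(2*u) - 48*cos(4*u))/(2); at u = 0 this is -18.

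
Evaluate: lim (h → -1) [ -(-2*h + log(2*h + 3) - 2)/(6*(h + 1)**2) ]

Direct substitution gives 0/0.
Apply L'Hôpital: lim (-2 + 2/(2*h + 3))/(-12*h - 12), still 0/0.
After 2 applications of L'Hôpital's rule the quotient is (-4/(2*h + 3)^2)/(-12); substituting h = -1 gives 1/3.

1/3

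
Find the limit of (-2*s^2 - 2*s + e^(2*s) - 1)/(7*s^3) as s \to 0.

Direct substitution gives 0/0.
Apply L'Hôpital: lim (-4*s + 2*e^(2*s) - 2)/(21*s^2), still 0/0.
Apply L'Hôpital: lim (4*e^(2*s) - 4)/(42*s), still 0/0.
After 3 applications of L'Hôpital's rule the quotient is (8*e^(2*s))/(42); substituting s = 0 gives 4/21.

4/21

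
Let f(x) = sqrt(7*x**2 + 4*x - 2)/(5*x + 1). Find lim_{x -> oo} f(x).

For large |x|, √(7*x^2 + 4*x - 2) ≈ √7·|x| and the denominator ≈ 5x.
Since x → +∞, |x| = x, giving √7/(5) = √(7)/5.

√(7)/5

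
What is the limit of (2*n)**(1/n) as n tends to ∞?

Base → ∞ and exponent → 0: an ∞^0 form.
Take logs: (1/n)·ln(2·n^1) = (ln 2 + 1·ln n)/n → 0.
So the limit is e^0 = 1.

1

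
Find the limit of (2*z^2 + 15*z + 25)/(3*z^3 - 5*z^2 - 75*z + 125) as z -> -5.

-1/40

Direct substitution gives 0/0, so factor. Both numerator and denominator have (z + 5) as a factor.
After cancelling, the expression reduces to (2*z + 5)/(3*z^2 - 20*z + 25).
Substituting z = -5 gives -1/40.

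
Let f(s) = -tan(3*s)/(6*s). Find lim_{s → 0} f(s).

-1/2

Substitution gives 0/0.
Since tan(u)/u → 1 as u → 0, tan(3s)/(3s) → 1 and the limit is 3/(-6) = -1/2.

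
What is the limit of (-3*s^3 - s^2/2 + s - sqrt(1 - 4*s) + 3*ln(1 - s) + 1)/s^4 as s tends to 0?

Substitution gives 0/0 (the numerator vanishes to order 4).
Expand each term to order s^4: the coefficient of s^4 in 3·ln(1 - s) is -3/4 and in −√(1 - 4s) is 10.
Lower-order terms cancel with the polynomial part, so the numerator is (37/4)·s^4 + o(s^4), and the limit is (37/4)/(1) = 37/4.

37/4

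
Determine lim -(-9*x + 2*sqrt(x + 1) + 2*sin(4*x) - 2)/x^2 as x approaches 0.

Substitution gives 0/0; apply L'Hôpital's rule 2 times.
After differentiating numerator and denominator 2 times the quotient is (-32*sin(4*x) - 1/(2*(x + 1)^(3/2)))/(-2); at x = 0 this is 1/4.

1/4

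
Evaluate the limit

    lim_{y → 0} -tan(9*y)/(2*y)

-9/2

Substitution gives 0/0.
Since tan(u)/u → 1 as u → 0, tan(9y)/(9y) → 1 and the limit is 9/(-2) = -9/2.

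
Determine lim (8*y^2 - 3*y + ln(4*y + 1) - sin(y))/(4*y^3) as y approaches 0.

Substitution gives 0/0; apply L'Hôpital's rule 3 times.
After differentiating numerator and denominator 3 times the quotient is (cos(y) + 128/(4*y + 1)^3)/(24); at y = 0 this is 43/8.

43/8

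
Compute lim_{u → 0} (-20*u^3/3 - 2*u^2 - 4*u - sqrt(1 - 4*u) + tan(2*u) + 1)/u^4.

10

Substitution gives 0/0 (the numerator vanishes to order 4).
Expand each term to order u^4: the coefficient of u^4 in −√(1 - 4u) is 10 and in tan(2u) is 0.
Lower-order terms cancel with the polynomial part, so the numerator is (10)·u^4 + o(u^4), and the limit is (10)/(1) = 10.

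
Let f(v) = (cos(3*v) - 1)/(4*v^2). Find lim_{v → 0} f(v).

-9/8

Direct substitution gives 0/0.
Apply L'Hôpital: lim (-3*sin(3*v))/(8*v), still 0/0.
After 2 applications of L'Hôpital's rule the quotient is (-9*cos(3*v))/(8); substituting v = 0 gives -9/8.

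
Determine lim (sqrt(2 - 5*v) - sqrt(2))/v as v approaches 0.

Substitution gives 0/0. Multiply numerator and denominator by the conjugate √(2 - 5v) + √2.
The numerator becomes (2 - 5v) − 2 = -5v, so the expression simplifies to -5/(√(2 - 5v) + √2).
Letting v → 0 gives -5/(2√2) = -5*√(2)/4.

-5*√(2)/4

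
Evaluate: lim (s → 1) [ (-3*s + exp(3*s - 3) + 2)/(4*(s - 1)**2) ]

9/8

Direct substitution gives 0/0.
Apply L'Hôpital: lim (3*e^(3*s - 3) - 3)/(8*s - 8), still 0/0.
After 2 applications of L'Hôpital's rule the quotient is (9*e^(3*s - 3))/(8); substituting s = 1 gives 9/8.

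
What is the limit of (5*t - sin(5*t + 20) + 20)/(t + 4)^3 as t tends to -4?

125/6

Direct substitution gives 0/0.
Apply L'Hôpital: lim (5 - 5*cos(5*t + 20))/(3*(t + 4)^2), still 0/0.
Apply L'Hôpital: lim (25*sin(5*t + 20))/(6*t + 24), still 0/0.
After 3 applications of L'Hôpital's rule the quotient is (125*cos(5*t + 20))/(6); substituting t = -4 gives 125/6.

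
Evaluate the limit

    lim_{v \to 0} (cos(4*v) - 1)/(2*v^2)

Direct substitution gives 0/0.
Apply L'Hôpital: lim (-4*sin(4*v))/(4*v), still 0/0.
After 2 applications of L'Hôpital's rule the quotient is (-16*cos(4*v))/(4); substituting v = 0 gives -4.

-4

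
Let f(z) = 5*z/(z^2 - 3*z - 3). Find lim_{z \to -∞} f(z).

0

The denominator has degree 2 and the numerator degree 1. Dividing numerator and denominator by z^2 sends every term to 0 except the leading denominator term, so the limit is 0.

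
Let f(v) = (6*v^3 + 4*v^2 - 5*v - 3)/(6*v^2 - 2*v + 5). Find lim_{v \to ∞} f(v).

∞

The numerator has higher degree (3 > 2); the quotient behaves like (6/(6))·v^1 for large |v|.
As v → +∞ this diverges to ∞.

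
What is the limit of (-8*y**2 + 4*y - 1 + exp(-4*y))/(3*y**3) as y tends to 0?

-32/9

Direct substitution gives 0/0.
Apply L'Hôpital: lim (-16*y + 4 - 4*e^(-4*y))/(9*y^2), still 0/0.
Apply L'Hôpital: lim (-16 + 16*e^(-4*y))/(18*y), still 0/0.
After 3 applications of L'Hôpital's rule the quotient is (-64*e^(-4*y))/(18); substituting y = 0 gives -32/9.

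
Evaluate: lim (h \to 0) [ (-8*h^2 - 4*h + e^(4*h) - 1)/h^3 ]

32/3

Direct substitution gives 0/0.
Apply L'Hôpital: lim (-16*h + 4*e^(4*h) - 4)/(3*h^2), still 0/0.
Apply L'Hôpital: lim (16*e^(4*h) - 16)/(6*h), still 0/0.
After 3 applications of L'Hôpital's rule the quotient is (64*e^(4*h))/(6); substituting h = 0 gives 32/3.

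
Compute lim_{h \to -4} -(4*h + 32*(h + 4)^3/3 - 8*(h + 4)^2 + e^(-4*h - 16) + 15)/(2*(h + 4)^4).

-16/3

Direct substitution gives 0/0.
Apply L'Hôpital: lim (-16*h + 32*(h + 4)^2 - 4*e^(-4*h - 16) - 60)/(-8*(h + 4)^3), still 0/0.
Apply L'Hôpital: lim (64*h + 16*e^(-4*h - 16) + 240)/(-24*(h + 4)^2), still 0/0.
Apply L'Hôpital: lim (64 - 64*e^(-4*h - 16))/(-48*h - 192), still 0/0.
After 4 applications of L'Hôpital's rule the quotient is (256*e^(-4*h - 16))/(-48); substituting h = -4 gives -16/3.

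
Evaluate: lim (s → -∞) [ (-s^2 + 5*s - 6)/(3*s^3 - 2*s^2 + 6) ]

The denominator has degree 3 and the numerator degree 2. Dividing numerator and denominator by s^3 sends every term to 0 except the leading denominator term, so the limit is 0.

0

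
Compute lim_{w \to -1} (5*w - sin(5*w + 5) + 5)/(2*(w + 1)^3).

Direct substitution gives 0/0.
Apply L'Hôpital: lim (5 - 5*cos(5*w + 5))/(6*(w + 1)^2), still 0/0.
Apply L'Hôpital: lim (25*sin(5*w + 5))/(12*w + 12), still 0/0.
After 3 applications of L'Hôpital's rule the quotient is (125*cos(5*w + 5))/(12); substituting w = -1 gives 125/12.

125/12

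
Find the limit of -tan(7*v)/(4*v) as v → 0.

Substitution gives 0/0.
Since tan(u)/u → 1 as u → 0, tan(7v)/(7v) → 1 and the limit is 7/(-4) = -7/4.

-7/4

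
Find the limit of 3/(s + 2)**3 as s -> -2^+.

∞

As s → -2⁺, (s + 2) → 0⁺, so (s + 2)^3 → 0⁺ and 3/(s + 2)^3 → ∞.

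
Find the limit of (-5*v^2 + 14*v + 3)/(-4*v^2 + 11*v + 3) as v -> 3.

16/13

Since v = 3 makes numerator and denominator zero, (v - 3) divides both.
Cancelling it gives (-5*v - 1)/(-4*v - 1); now plug in v = 3 to get 16/13.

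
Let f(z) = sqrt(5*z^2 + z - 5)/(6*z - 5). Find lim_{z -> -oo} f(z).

For large |z|, √(5*z^2 + z - 5) ≈ √5·|z| and the denominator ≈ 6z.
Since z → −∞, |z| = −z, giving −√5/(6) = -√(5)/6.

-√(5)/6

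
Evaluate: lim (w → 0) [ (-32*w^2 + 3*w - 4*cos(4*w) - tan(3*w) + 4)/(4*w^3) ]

-9/4

Substitution gives 0/0 (the numerator vanishes to order 3).
Expand each term to order w^3: the coefficient of w^3 in −tan(3w) is -9 and in -4·cos(4w) is 0.
Lower-order terms cancel with the polynomial part, so the numerator is (-9)·w^3 + o(w^3), and the limit is (-9)/(4) = -9/4.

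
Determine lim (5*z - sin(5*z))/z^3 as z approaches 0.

125/6

Direct substitution gives 0/0.
Apply L'Hôpital: lim (5 - 5*cos(5*z))/(3*z^2), still 0/0.
Apply L'Hôpital: lim (25*sin(5*z))/(6*z), still 0/0.
After 3 applications of L'Hôpital's rule the quotient is (125*cos(5*z))/(6); substituting z = 0 gives 125/6.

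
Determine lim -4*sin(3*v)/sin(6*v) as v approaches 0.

Substitution gives 0/0.
Divide numerator and denominator by v: sin(3v)/v → 3 and sin(6v)/v → 6, so the limit is -4·3/6 = -2.

-2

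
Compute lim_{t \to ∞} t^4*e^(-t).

0

Write as t^4/e^{1t}, an ∞/∞ form.
Exponential growth dominates any polynomial, so repeated L'Hôpital (or the standard result) gives 0.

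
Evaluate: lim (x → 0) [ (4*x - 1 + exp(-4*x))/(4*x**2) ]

Direct substitution gives 0/0.
Apply L'Hôpital: lim (4 - 4*e^(-4*x))/(8*x), still 0/0.
After 2 applications of L'Hôpital's rule the quotient is (16*e^(-4*x))/(8); substituting x = 0 gives 2.

2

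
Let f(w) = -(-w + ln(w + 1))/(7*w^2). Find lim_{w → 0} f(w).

1/14

Direct substitution gives 0/0.
Apply L'Hôpital: lim (-1 + 1/(w + 1))/(-14*w), still 0/0.
After 2 applications of L'Hôpital's rule the quotient is (-1/(w + 1)^2)/(-14); substituting w = 0 gives 1/14.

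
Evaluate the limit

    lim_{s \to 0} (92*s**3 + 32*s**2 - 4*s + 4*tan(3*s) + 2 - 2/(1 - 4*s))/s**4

-512

Substitution gives 0/0; apply L'Hôpital's rule 4 times.
After differentiating numerator and denominator 4 times the quotient is (7776*tan(3*s)^3/cos(3*s)^2 + 5184*tan(3*s)/cos(3*s)^2 + 12288/(4*s - 1)^5)/(24); at s = 0 this is -512.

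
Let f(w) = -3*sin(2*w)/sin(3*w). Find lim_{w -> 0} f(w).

-2

Substitution gives 0/0.
Divide numerator and denominator by w: sin(2w)/w → 2 and sin(3w)/w → 3, so the limit is -3·2/3 = -2.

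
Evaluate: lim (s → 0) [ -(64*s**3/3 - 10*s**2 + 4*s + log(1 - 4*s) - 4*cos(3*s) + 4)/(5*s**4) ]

Substitution gives 0/0; apply L'Hôpital's rule 4 times.
After differentiating numerator and denominator 4 times the quotient is (-324*cos(3*s) - 1536/(4*s - 1)^4)/(-120); at s = 0 this is 31/2.

31/2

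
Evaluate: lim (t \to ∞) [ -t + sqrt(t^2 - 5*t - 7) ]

This has the form ∞ − ∞. Multiply and divide by the conjugate √(t^2 - 5*t - 7) + t.
That gives (-5t - 7) / (√(t^2 - 5*t - 7) + t).
Divide numerator and denominator by t: the limit is -5/(2·1) = -5/2.

-5/2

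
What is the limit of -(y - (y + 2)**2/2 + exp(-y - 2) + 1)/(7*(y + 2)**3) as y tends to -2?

Direct substitution gives 0/0.
Apply L'Hôpital: lim (-y - e^(-y - 2) - 1)/(-21*(y + 2)^2), still 0/0.
Apply L'Hôpital: lim (e^(-y - 2) - 1)/(-42*y - 84), still 0/0.
After 3 applications of L'Hôpital's rule the quotient is (-e^(-y - 2))/(-42); substituting y = -2 gives 1/42.

1/42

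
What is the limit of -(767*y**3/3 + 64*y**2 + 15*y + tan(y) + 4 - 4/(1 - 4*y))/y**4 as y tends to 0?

Substitution gives 0/0; apply L'Hôpital's rule 4 times.
After differentiating numerator and denominator 4 times the quotient is (24*tan(y)^3/cos(y)^2 + 16*tan(y)/cos(y)^2 + 24576/(4*y - 1)^5)/(-24); at y = 0 this is 1024.

1024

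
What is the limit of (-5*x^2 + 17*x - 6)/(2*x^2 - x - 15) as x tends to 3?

At x = 3 both the top and bottom vanish — a removable singularity. Factoring out (x - 3) from each leaves (2 - 5*x)/(2*x + 5), which at x = 3 equals -13/11.

-13/11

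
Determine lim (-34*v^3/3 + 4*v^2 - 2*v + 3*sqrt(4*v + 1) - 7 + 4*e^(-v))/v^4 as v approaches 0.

-179/6

Substitution gives 0/0; apply L'Hôpital's rule 4 times.
After differentiating numerator and denominator 4 times the quotient is (4*e^(-v) - 720/(4*v + 1)^(7/2))/(24); at v = 0 this is -179/6.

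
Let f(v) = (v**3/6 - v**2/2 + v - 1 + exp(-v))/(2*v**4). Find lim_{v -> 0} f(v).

1/48

Direct substitution gives 0/0.
Apply L'Hôpital: lim (v^2/2 - v + 1 - e^(-v))/(8*v^3), still 0/0.
Apply L'Hôpital: lim (v - 1 + e^(-v))/(24*v^2), still 0/0.
Apply L'Hôpital: lim (1 - e^(-v))/(48*v), still 0/0.
After 4 applications of L'Hôpital's rule the quotient is (e^(-v))/(48); substituting v = 0 gives 1/48.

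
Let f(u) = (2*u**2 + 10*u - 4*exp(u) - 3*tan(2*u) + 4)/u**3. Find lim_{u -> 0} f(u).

-26/3

Substitution gives 0/0; apply L'Hôpital's rule 3 times.
After differentiating numerator and denominator 3 times the quotient is (-4*e^(u) - 144*tan(2*u)^4 - 192*tan(2*u)^2 - 48)/(6); at u = 0 this is -26/3.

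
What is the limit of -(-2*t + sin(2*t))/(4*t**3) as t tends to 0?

Direct substitution gives 0/0.
Apply L'Hôpital: lim (2*cos(2*t) - 2)/(-12*t^2), still 0/0.
Apply L'Hôpital: lim (-4*sin(2*t))/(-24*t), still 0/0.
After 3 applications of L'Hôpital's rule the quotient is (-8*cos(2*t))/(-24); substituting t = 0 gives 1/3.

1/3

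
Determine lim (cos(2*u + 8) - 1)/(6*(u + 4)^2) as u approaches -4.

-1/3

Direct substitution gives 0/0.
Apply L'Hôpital: lim (-2*sin(2*u + 8))/(12*u + 48), still 0/0.
After 2 applications of L'Hôpital's rule the quotient is (-4*cos(2*u + 8))/(12); substituting u = -4 gives -1/3.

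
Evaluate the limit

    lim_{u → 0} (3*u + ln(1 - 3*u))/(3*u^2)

-3/2

Direct substitution gives 0/0.
Apply L'Hôpital: lim (3 - 3/(1 - 3*u))/(6*u), still 0/0.
After 2 applications of L'Hôpital's rule the quotient is (-9/(1 - 3*u)^2)/(6); substituting u = 0 gives -3/2.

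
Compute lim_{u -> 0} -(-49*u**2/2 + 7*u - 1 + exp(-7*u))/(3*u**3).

Direct substitution gives 0/0.
Apply L'Hôpital: lim (-49*u + 7 - 7*e^(-7*u))/(-9*u^2), still 0/0.
Apply L'Hôpital: lim (-49 + 49*e^(-7*u))/(-18*u), still 0/0.
After 3 applications of L'Hôpital's rule the quotient is (-343*e^(-7*u))/(-18); substituting u = 0 gives 343/18.

343/18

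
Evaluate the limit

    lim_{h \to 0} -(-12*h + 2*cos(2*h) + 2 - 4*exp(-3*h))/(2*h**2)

11

Substitution gives 0/0 (the numerator vanishes to order 2).
Expand each term to order h^2: the coefficient of h^2 in -4·e^(-3h) is -18 and in 2·cos(2h) is -4.
Lower-order terms cancel with the polynomial part, so the numerator is (-22)·h^2 + o(h^2), and the limit is (-22)/(-2) = 11.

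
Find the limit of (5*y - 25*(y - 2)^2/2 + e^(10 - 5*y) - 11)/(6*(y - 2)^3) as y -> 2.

Direct substitution gives 0/0.
Apply L'Hôpital: lim (-25*y - 5*e^(10 - 5*y) + 55)/(18*(y - 2)^2), still 0/0.
Apply L'Hôpital: lim (25*e^(10 - 5*y) - 25)/(36*y - 72), still 0/0.
After 3 applications of L'Hôpital's rule the quotient is (-125*e^(10 - 5*y))/(36); substituting y = 2 gives -125/36.

-125/36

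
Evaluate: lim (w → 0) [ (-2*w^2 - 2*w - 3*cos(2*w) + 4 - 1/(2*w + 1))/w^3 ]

Substitution gives 0/0 (the numerator vanishes to order 3).
Expand each term to order w^3: the coefficient of w^3 in −1/(1 + 2w) is 8 and in -3·cos(2w) is 0.
Lower-order terms cancel with the polynomial part, so the numerator is (8)·w^3 + o(w^3), and the limit is (8)/(1) = 8.

8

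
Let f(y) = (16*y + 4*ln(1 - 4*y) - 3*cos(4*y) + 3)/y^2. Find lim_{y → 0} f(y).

Substitution gives 0/0 (the numerator vanishes to order 2).
Expand each term to order y^2: the coefficient of y^2 in -3·cos(4y) is 24 and in 4·ln(1 - 4y) is -32.
Lower-order terms cancel with the polynomial part, so the numerator is (-8)·y^2 + o(y^2), and the limit is (-8)/(1) = -8.

-8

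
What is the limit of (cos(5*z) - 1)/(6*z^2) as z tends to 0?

-25/12

Direct substitution gives 0/0.
Apply L'Hôpital: lim (-5*sin(5*z))/(12*z), still 0/0.
After 2 applications of L'Hôpital's rule the quotient is (-25*cos(5*z))/(12); substituting z = 0 gives -25/12.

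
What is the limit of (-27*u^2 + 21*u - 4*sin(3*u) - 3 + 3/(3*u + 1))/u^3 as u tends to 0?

-63

Substitution gives 0/0 (the numerator vanishes to order 3).
Expand each term to order u^3: the coefficient of u^3 in -4·sin(3u) is 18 and in 3·1/(1 + 3u) is -81.
Lower-order terms cancel with the polynomial part, so the numerator is (-63)·u^3 + o(u^3), and the limit is (-63)/(1) = -63.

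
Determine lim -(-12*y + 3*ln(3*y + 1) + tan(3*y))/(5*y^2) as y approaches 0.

27/10

Substitution gives 0/0; apply L'Hôpital's rule 2 times.
After differentiating numerator and denominator 2 times the quotient is (18*tan(3*y)/cos(3*y)^2 - 27/(3*y + 1)^2)/(-10); at y = 0 this is 27/10.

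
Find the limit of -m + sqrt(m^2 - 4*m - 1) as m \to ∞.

-2

An ∞ − ∞ form. Rationalising with the conjugate, the difference becomes (-4m - 1) / (√(m^2 - 4*m - 1) + m).
For large m the denominator behaves like 2·m, so the quotient tends to -4/2 = -2.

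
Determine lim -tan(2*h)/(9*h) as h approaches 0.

-2/9

Substitution gives 0/0.
Since tan(u)/u → 1 as u → 0, tan(2h)/(2h) → 1 and the limit is 2/(-9) = -2/9.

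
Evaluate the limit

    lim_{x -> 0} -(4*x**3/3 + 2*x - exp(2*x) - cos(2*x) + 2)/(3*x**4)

Substitution gives 0/0; apply L'Hôpital's rule 4 times.
After differentiating numerator and denominator 4 times the quotient is (-16*e^(2*x) - 16*cos(2*x))/(-72); at x = 0 this is 4/9.

4/9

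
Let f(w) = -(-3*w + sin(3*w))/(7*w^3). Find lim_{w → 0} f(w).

Direct substitution gives 0/0.
Apply L'Hôpital: lim (3*cos(3*w) - 3)/(-21*w^2), still 0/0.
Apply L'Hôpital: lim (-9*sin(3*w))/(-42*w), still 0/0.
After 3 applications of L'Hôpital's rule the quotient is (-27*cos(3*w))/(-42); substituting w = 0 gives 9/14.

9/14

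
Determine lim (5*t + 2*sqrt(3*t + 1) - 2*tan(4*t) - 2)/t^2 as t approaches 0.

Substitution gives 0/0; apply L'Hôpital's rule 2 times.
After differentiating numerator and denominator 2 times the quotient is (-64*tan(4*t)/cos(4*t)^2 - 9/(2*(3*t + 1)^(3/2)))/(2); at t = 0 this is -9/4.

-9/4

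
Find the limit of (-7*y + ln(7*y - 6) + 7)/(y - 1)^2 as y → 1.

Direct substitution gives 0/0.
Apply L'Hôpital: lim (-7 + 7/(7*y - 6))/(2*y - 2), still 0/0.
After 2 applications of L'Hôpital's rule the quotient is (-49/(7*y - 6)^2)/(2); substituting y = 1 gives -49/2.

-49/2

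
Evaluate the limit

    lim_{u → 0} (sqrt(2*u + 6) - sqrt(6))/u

A 0/0 form; rationalise with √(6 + 2u) + √6. This collapses the numerator to 2u, leaving 2/(√(6 + 2u) + √6) → 2/(2√6) = √(6)/6.

√(6)/6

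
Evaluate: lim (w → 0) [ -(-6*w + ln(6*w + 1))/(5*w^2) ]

Direct substitution gives 0/0.
Apply L'Hôpital: lim (-6 + 6/(6*w + 1))/(-10*w), still 0/0.
After 2 applications of L'Hôpital's rule the quotient is (-36/(6*w + 1)^2)/(-10); substituting w = 0 gives 18/5.

18/5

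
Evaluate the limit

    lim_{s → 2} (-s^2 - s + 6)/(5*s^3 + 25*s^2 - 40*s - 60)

Since s = 2 makes numerator and denominator zero, (s - 2) divides both.
Cancelling it gives (-s - 3)/(5*s^2 + 35*s + 30); now plug in s = 2 to get -1/24.

-1/24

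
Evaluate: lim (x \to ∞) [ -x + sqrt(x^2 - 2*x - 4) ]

An ∞ − ∞ form. Rationalising with the conjugate, the difference becomes (-2x - 4) / (√(x^2 - 2*x - 4) + x).
For large x the denominator behaves like 2·x, so the quotient tends to -2/2 = -1.

-1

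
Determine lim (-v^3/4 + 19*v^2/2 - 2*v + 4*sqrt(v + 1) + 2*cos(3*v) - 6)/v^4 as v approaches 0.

211/32

Substitution gives 0/0; apply L'Hôpital's rule 4 times.
After differentiating numerator and denominator 4 times the quotient is (162*cos(3*v) - 15/(4*(v + 1)^(7/2)))/(24); at v = 0 this is 211/32.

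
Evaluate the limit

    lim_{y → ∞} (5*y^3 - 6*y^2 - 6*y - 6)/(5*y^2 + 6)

∞

The numerator has higher degree (3 > 2); the quotient behaves like (5/(5))·y^1 for large |y|.
As y → +∞ this diverges to ∞.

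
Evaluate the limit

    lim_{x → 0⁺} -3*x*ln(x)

0

This is a 0·(−∞) form. Rewrite as -3·ln(x) / x^(−1) and apply L'Hôpital:
the derivative quotient is -3·(1/x) / (−1·x^(−2)) = (3/1)·x^1 → 0.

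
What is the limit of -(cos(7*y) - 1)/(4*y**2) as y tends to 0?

Direct substitution gives 0/0.
Apply L'Hôpital: lim (-7*sin(7*y))/(-8*y), still 0/0.
After 2 applications of L'Hôpital's rule the quotient is (-49*cos(7*y))/(-8); substituting y = 0 gives 49/8.

49/8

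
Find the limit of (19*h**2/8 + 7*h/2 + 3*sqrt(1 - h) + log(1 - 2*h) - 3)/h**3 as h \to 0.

Substitution gives 0/0; apply L'Hôpital's rule 3 times.
After differentiating numerator and denominator 3 times the quotient is (16/(2*h - 1)^3 - 9/(8*(1 - h)^(5/2)))/(6); at h = 0 this is -137/48.

-137/48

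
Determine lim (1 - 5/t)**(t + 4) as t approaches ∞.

Write it as [(1 - 5/t)^t]^(1) · (1 - 5/t)^(4). The bracketed term tends to e^(-5) and the second factor to 1, so the limit is e^(-5).

e^(-5)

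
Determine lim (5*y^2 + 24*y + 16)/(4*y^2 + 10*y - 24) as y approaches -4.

8/11

Direct substitution gives 0/0, so factor. Both numerator and denominator have (y + 4) as a factor.
After cancelling, the expression reduces to (5*y + 4)/(4*y - 6).
Substituting y = -4 gives 8/11.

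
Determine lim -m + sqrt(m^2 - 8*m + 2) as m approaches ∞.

-4

This has the form ∞ − ∞. Multiply and divide by the conjugate √(m^2 - 8*m + 2) + m.
That gives (-8m + 2) / (√(m^2 - 8*m + 2) + m).
Divide numerator and denominator by m: the limit is -8/(2·1) = -4.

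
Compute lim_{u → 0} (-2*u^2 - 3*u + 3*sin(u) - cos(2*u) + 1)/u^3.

Substitution gives 0/0; apply L'Hôpital's rule 3 times.
After differentiating numerator and denominator 3 times the quotient is (-(16*sin(u) + 3)*cos(u))/(6); at u = 0 this is -1/2.

-1/2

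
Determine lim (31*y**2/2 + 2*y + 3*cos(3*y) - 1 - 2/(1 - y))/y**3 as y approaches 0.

Substitution gives 0/0 (the numerator vanishes to order 3).
Expand each term to order y^3: the coefficient of y^3 in 3·cos(3y) is 0 and in -2·1/(1 - y) is -2.
Lower-order terms cancel with the polynomial part, so the numerator is (-2)·y^3 + o(y^3), and the limit is (-2)/(1) = -2.

-2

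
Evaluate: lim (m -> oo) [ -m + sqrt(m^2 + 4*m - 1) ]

2

This has the form ∞ − ∞. Multiply and divide by the conjugate √(m^2 + 4*m - 1) + m.
That gives (4m - 1) / (√(m^2 + 4*m - 1) + m).
Divide numerator and denominator by m: the limit is 4/(2·1) = 2.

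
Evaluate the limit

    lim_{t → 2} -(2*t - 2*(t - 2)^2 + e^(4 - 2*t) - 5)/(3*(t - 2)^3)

Direct substitution gives 0/0.
Apply L'Hôpital: lim (-4*t - 2*e^(4 - 2*t) + 10)/(-9*(t - 2)^2), still 0/0.
Apply L'Hôpital: lim (4*e^(4 - 2*t) - 4)/(36 - 18*t), still 0/0.
After 3 applications of L'Hôpital's rule the quotient is (-8*e^(4 - 2*t))/(-18); substituting t = 2 gives 4/9.

4/9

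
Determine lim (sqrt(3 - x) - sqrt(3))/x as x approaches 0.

Substitution gives 0/0. Multiply numerator and denominator by the conjugate √(3 - x) + √3.
The numerator becomes (3 - x) − 3 = -x, so the expression simplifies to -1/(√(3 - x) + √3).
Letting x → 0 gives -1/(2√3) = -√(3)/6.

-√(3)/6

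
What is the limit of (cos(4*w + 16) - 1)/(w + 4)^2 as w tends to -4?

-8

Direct substitution gives 0/0.
Apply L'Hôpital: lim (-4*sin(4*w + 16))/(2*w + 8), still 0/0.
After 2 applications of L'Hôpital's rule the quotient is (-16*cos(4*w + 16))/(2); substituting w = -4 gives -8.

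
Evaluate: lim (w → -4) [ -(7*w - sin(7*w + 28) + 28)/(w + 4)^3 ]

Direct substitution gives 0/0.
Apply L'Hôpital: lim (7 - 7*cos(7*w + 28))/(-3*(w + 4)^2), still 0/0.
Apply L'Hôpital: lim (49*sin(7*w + 28))/(-6*w - 24), still 0/0.
After 3 applications of L'Hôpital's rule the quotient is (343*cos(7*w + 28))/(-6); substituting w = -4 gives -343/6.

-343/6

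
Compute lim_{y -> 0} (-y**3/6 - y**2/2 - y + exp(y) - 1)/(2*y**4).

1/48

Direct substitution gives 0/0.
Apply L'Hôpital: lim (-y^2/2 - y + e^(y) - 1)/(8*y^3), still 0/0.
Apply L'Hôpital: lim (-y + e^(y) - 1)/(24*y^2), still 0/0.
Apply L'Hôpital: lim (e^(y) - 1)/(48*y), still 0/0.
After 4 applications of L'Hôpital's rule the quotient is (e^(y))/(48); substituting y = 0 gives 1/48.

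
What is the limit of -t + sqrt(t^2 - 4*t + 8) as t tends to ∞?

-2

This has the form ∞ − ∞. Multiply and divide by the conjugate √(t^2 - 4*t + 8) + t.
That gives (-4t + 8) / (√(t^2 - 4*t + 8) + t).
Divide numerator and denominator by t: the limit is -4/(2·1) = -2.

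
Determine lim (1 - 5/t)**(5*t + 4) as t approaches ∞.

e^(-25)

The base → 1 and the exponent → ∞: a 1^∞ form.
Take logarithms: (5t + 4)·ln(1 - 5/t). Since ln(1+u) ~ u for small u, this behaves like (5t)·(-5/t) → -25.
So the limit is e^(-25).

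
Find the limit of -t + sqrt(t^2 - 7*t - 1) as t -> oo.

This has the form ∞ − ∞. Multiply and divide by the conjugate √(t^2 - 7*t - 1) + t.
That gives (-7t - 1) / (√(t^2 - 7*t - 1) + t).
Divide numerator and denominator by t: the limit is -7/(2·1) = -7/2.

-7/2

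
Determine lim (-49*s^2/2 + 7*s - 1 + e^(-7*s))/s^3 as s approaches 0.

Direct substitution gives 0/0.
Apply L'Hôpital: lim (-49*s + 7 - 7*e^(-7*s))/(3*s^2), still 0/0.
Apply L'Hôpital: lim (-49 + 49*e^(-7*s))/(6*s), still 0/0.
After 3 applications of L'Hôpital's rule the quotient is (-343*e^(-7*s))/(6); substituting s = 0 gives -343/6.

-343/6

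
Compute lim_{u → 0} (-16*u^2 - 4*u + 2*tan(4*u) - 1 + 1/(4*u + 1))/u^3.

Substitution gives 0/0 (the numerator vanishes to order 3).
Expand each term to order u^3: the coefficient of u^3 in 1/(1 + 4u) is -64 and in 2·tan(4u) is 128/3.
Lower-order terms cancel with the polynomial part, so the numerator is (-64/3)·u^3 + o(u^3), and the limit is (-64/3)/(1) = -64/3.

-64/3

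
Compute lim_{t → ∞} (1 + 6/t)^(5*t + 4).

Write it as [(1 + 6/t)^t]^(5) · (1 + 6/t)^(4). The bracketed term tends to e^(6) and the second factor to 1, so the limit is e^(30).

e^(30)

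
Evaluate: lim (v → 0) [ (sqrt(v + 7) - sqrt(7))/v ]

A 0/0 form; rationalise with √(7 + v) + √7. This collapses the numerator to v, leaving 1/(√(7 + v) + √7) → 1/(2√7) = √(7)/14.

√(7)/14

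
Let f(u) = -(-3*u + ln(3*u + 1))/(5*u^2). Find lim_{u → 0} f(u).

9/10

Direct substitution gives 0/0.
Apply L'Hôpital: lim (-3 + 3/(3*u + 1))/(-10*u), still 0/0.
After 2 applications of L'Hôpital's rule the quotient is (-9/(3*u + 1)^2)/(-10); substituting u = 0 gives 9/10.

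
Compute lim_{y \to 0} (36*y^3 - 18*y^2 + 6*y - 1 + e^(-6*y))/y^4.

Direct substitution gives 0/0.
Apply L'Hôpital: lim (108*y^2 - 36*y + 6 - 6*e^(-6*y))/(4*y^3), still 0/0.
Apply L'Hôpital: lim (216*y - 36 + 36*e^(-6*y))/(12*y^2), still 0/0.
Apply L'Hôpital: lim (216 - 216*e^(-6*y))/(24*y), still 0/0.
After 4 applications of L'Hôpital's rule the quotient is (1296*e^(-6*y))/(24); substituting y = 0 gives 54.

54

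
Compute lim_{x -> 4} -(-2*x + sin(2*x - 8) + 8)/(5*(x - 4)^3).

4/15

Direct substitution gives 0/0.
Apply L'Hôpital: lim (2*cos(2*x - 8) - 2)/(-15*(x - 4)^2), still 0/0.
Apply L'Hôpital: lim (-4*sin(2*x - 8))/(120 - 30*x), still 0/0.
After 3 applications of L'Hôpital's rule the quotient is (-8*cos(2*x - 8))/(-30); substituting x = 4 gives 4/15.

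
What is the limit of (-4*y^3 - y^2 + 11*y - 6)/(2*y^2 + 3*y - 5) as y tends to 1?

-3/7

Direct substitution gives 0/0, so factor. Both numerator and denominator have (y - 1) as a factor.
After cancelling, the expression reduces to (-4*y^2 - 5*y + 6)/(2*y + 5).
Substituting y = 1 gives -3/7.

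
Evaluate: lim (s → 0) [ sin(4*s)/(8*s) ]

Substitution gives 0/0.
Write it as (4/8)·sin(4s)/(4s); since sin(u)/u → 1, the limit is 1/2.

1/2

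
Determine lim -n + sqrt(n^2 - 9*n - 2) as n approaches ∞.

-9/2

This has the form ∞ − ∞. Multiply and divide by the conjugate √(n^2 - 9*n - 2) + n.
That gives (-9n - 2) / (√(n^2 - 9*n - 2) + n).
Divide numerator and denominator by n: the limit is -9/(2·1) = -9/2.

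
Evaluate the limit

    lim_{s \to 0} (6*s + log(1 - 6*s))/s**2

Direct substitution gives 0/0.
Apply L'Hôpital: lim (6 - 6/(1 - 6*s))/(2*s), still 0/0.
After 2 applications of L'Hôpital's rule the quotient is (-36/(1 - 6*s)^2)/(2); substituting s = 0 gives -18.

-18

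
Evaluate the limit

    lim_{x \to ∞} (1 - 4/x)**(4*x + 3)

e^(-16)

Let L be the limit and take ln: ln L = lim (4x + 3)·ln(1 - 4/x) = lim (4x + 3)·(-4/x + O(1/x²)) = -16.
Hence L = e^(-16).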